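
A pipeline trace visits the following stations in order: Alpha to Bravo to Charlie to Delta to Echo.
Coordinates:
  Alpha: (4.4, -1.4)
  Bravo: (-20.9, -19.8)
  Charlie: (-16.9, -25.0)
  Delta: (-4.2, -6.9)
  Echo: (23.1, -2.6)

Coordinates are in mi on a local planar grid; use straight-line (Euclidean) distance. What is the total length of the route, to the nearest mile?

88 mi

Leg distances:
Alpha→Bravo: 31.3 mi  (cumulative 31.3 mi)
Bravo→Charlie: 6.6 mi  (cumulative 37.8 mi)
Charlie→Delta: 22.1 mi  (cumulative 60.0 mi)
Delta→Echo: 27.6 mi  (cumulative 87.6 mi)
Total route length ≈ 88 mi.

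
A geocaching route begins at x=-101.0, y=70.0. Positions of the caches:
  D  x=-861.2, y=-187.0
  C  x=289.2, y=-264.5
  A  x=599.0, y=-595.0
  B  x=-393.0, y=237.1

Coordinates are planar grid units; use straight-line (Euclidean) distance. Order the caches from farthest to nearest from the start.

A, D, C, B

Distances from the start:
A x=599.0, y=-595.0: 965.5
D x=-861.2, y=-187.0: 802.5
C x=289.2, y=-264.5: 514.0
B x=-393.0, y=237.1: 336.4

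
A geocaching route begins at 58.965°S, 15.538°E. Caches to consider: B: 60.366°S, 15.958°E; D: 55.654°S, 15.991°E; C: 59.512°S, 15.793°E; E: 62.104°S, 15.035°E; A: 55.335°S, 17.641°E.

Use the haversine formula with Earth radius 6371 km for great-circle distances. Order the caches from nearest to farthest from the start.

C, B, E, D, A

Distances from the start:
C 59.512°S, 15.793°E: 62.5 km
B 60.366°S, 15.958°E: 157.6 km
E 62.104°S, 15.035°E: 350.1 km
D 55.654°S, 15.991°E: 369.2 km
A 55.335°S, 17.641°E: 423.0 km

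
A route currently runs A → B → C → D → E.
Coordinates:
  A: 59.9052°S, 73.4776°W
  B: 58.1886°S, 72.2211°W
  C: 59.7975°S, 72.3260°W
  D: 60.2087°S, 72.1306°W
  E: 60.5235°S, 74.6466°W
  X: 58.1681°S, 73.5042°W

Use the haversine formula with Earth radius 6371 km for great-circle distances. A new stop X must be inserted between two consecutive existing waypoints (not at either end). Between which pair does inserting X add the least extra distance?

Added distance for inserting X between each consecutive pair:
A–B: 64.5 km
B–C: 89.6 km
C–D: 386.3 km
D–E: 367.1 km
Smallest added distance is 64.5 km, inserting between A and B.

between A and B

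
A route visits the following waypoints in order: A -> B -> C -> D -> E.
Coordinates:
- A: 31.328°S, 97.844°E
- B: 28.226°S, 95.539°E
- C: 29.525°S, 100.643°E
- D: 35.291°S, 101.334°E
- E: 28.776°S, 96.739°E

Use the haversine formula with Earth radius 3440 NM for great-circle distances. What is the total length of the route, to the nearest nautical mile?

1305 NM

Leg distances:
A→B: 221.6 NM  (cumulative 221.6 NM)
B→C: 279.4 NM  (cumulative 501.0 NM)
C→D: 348.0 NM  (cumulative 849.0 NM)
D→E: 455.6 NM  (cumulative 1304.6 NM)
Total route length ≈ 1305 NM.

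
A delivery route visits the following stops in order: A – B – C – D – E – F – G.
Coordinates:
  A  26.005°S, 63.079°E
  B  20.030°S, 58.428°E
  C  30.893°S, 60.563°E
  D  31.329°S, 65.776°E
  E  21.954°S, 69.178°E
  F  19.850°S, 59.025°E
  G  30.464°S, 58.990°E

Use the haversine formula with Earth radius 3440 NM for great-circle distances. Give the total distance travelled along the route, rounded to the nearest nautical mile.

Leg distances:
A→B: 441.2 NM  (cumulative 441.2 NM)
B→C: 662.3 NM  (cumulative 1103.5 NM)
C→D: 269.2 NM  (cumulative 1372.8 NM)
D→E: 591.6 NM  (cumulative 1964.4 NM)
E→F: 583.2 NM  (cumulative 2547.5 NM)
F→G: 637.3 NM  (cumulative 3184.8 NM)
Total route length ≈ 3185 NM.

3185 NM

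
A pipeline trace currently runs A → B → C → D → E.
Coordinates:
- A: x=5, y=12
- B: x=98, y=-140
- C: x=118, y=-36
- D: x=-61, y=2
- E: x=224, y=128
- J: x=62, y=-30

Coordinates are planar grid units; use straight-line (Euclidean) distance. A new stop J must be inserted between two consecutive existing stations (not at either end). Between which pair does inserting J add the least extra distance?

Added distance for inserting J between each consecutive pair:
A–B: 8.3
B–C: 66.2
C–D: 0.4
D–E: 41.8
Smallest added distance is 0.4, inserting between C and D.

between C and D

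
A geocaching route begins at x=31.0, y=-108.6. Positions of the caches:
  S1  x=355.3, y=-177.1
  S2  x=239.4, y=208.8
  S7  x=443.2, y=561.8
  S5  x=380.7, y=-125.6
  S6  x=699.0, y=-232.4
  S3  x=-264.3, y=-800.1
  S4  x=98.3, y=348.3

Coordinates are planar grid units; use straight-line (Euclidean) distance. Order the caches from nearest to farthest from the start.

Computing each straight-line distance from x=31.0, y=-108.6:
S1 x=355.3, y=-177.1: 331.5
S5 x=380.7, y=-125.6: 350.1
S2 x=239.4, y=208.8: 379.7
S4 x=98.3, y=348.3: 461.8
S6 x=699.0, y=-232.4: 679.4
S3 x=-264.3, y=-800.1: 751.9
S7 x=443.2, y=561.8: 787.0

S1, S5, S2, S4, S6, S3, S7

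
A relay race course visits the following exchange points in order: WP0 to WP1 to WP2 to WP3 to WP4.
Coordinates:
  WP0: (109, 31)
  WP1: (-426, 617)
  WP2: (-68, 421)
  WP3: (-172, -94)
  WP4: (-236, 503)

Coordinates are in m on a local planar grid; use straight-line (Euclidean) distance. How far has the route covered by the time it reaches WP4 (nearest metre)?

Leg distances:
WP0→WP1: 793.5 m  (cumulative 793.5 m)
WP1→WP2: 408.1 m  (cumulative 1201.6 m)
WP2→WP3: 525.4 m  (cumulative 1727.0 m)
WP3→WP4: 600.4 m  (cumulative 2327.4 m)
Cumulative distance at WP4 ≈ 2327 m.

2327 m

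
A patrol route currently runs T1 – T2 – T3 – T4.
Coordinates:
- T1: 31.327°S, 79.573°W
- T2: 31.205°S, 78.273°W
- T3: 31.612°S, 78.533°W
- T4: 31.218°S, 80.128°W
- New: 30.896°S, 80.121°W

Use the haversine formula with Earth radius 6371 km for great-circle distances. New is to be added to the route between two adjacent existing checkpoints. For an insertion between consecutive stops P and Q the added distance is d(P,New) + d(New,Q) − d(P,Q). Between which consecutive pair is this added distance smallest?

between T3 and T4

Added distance for inserting New between each consecutive pair:
T1–T2: 125.9 km
T2–T3: 298.5 km
T3–T4: 48.9 km
Smallest added distance is 48.9 km, inserting between T3 and T4.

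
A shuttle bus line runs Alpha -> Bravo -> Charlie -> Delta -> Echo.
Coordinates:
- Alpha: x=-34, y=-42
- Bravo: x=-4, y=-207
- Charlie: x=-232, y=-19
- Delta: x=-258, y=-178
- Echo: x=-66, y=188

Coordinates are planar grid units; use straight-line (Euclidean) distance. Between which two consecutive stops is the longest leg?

Leg distances:
Alpha→Bravo: 167.7
Bravo→Charlie: 295.5
Charlie→Delta: 161.1
Delta→Echo: 413.3
The longest leg is Delta–Echo at 413.3.

Delta–Echo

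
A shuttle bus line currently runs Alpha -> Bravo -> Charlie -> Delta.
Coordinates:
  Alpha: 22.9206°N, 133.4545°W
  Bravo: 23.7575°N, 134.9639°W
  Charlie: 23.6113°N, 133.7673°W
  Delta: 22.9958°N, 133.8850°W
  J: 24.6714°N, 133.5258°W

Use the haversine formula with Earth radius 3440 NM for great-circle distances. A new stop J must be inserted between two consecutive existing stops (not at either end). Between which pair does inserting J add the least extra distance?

Added distance for inserting J between each consecutive pair:
Alpha–Bravo: 104.0 NM
Bravo–Charlie: 94.6 NM
Charlie–Delta: 130.0 NM
Smallest added distance is 94.6 NM, inserting between Bravo and Charlie.

between Bravo and Charlie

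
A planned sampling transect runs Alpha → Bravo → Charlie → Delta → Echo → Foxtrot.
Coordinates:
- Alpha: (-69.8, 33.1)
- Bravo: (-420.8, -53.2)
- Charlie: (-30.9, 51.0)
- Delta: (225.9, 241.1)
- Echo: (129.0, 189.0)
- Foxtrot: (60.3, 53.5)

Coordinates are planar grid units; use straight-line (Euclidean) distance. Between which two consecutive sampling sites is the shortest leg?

Leg distances:
Alpha→Bravo: 361.5
Bravo→Charlie: 403.6
Charlie→Delta: 319.5
Delta→Echo: 110.0
Echo→Foxtrot: 151.9
The shortest leg is Delta–Echo at 110.0.

Delta–Echo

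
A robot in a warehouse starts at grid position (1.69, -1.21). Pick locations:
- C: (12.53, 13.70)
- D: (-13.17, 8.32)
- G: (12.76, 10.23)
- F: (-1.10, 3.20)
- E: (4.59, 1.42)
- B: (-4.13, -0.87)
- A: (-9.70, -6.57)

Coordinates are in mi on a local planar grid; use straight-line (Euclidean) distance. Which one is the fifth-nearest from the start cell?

G

Distance to each, sorted:
E: 3.9 mi
F: 5.2 mi
B: 5.8 mi
A: 12.6 mi
G: 15.9 mi
D: 17.7 mi
C: 18.4 mi
The fifth-nearest is G at 15.9 mi.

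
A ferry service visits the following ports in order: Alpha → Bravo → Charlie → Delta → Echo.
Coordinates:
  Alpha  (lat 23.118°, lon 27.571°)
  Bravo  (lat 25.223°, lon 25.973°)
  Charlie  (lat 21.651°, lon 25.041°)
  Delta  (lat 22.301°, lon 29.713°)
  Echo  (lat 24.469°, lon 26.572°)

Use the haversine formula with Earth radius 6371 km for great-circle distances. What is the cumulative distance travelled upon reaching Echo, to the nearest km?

Leg distances:
Alpha→Bravo: 284.7 km  (cumulative 284.7 km)
Bravo→Charlie: 408.4 km  (cumulative 693.1 km)
Charlie→Delta: 487.1 km  (cumulative 1180.2 km)
Delta→Echo: 401.1 km  (cumulative 1581.3 km)
Cumulative distance at Echo ≈ 1581 km.

1581 km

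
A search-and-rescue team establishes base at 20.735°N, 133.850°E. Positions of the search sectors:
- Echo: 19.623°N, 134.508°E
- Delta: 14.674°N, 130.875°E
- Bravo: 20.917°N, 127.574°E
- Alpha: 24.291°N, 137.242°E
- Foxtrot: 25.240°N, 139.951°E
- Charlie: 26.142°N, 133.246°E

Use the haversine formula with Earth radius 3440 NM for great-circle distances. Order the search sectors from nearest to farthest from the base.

Distance from the base at 20.735°N, 133.850°E to each:
Echo 19.623°N, 134.508°E: 76.4 NM
Alpha 24.291°N, 137.242°E: 284.5 NM
Charlie 26.142°N, 133.246°E: 326.3 NM
Bravo 20.917°N, 127.574°E: 352.3 NM
Delta 14.674°N, 130.875°E: 401.7 NM
Foxtrot 25.240°N, 139.951°E: 432.2 NM

Echo, Alpha, Charlie, Bravo, Delta, Foxtrot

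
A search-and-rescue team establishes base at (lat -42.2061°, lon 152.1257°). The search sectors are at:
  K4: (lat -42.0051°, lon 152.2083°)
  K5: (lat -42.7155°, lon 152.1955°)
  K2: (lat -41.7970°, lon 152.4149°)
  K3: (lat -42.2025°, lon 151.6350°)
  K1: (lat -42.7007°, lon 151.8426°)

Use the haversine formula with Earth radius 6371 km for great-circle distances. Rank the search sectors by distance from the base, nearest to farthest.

Distances from the base:
K4 (lat -42.0051°, lon 152.2083°): 23.4 km
K3 (lat -42.2025°, lon 151.6350°): 40.4 km
K2 (lat -41.7970°, lon 152.4149°): 51.4 km
K5 (lat -42.7155°, lon 152.1955°): 56.9 km
K1 (lat -42.7007°, lon 151.8426°): 59.7 km

K4, K3, K2, K5, K1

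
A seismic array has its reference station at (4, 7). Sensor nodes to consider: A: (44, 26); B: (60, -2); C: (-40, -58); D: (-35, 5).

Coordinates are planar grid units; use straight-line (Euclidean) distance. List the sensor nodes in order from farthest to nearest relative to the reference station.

C, B, A, D

Computing each straight-line distance from (4, 7):
C (-40, -58): 78.5
B (60, -2): 56.7
A (44, 26): 44.3
D (-35, 5): 39.1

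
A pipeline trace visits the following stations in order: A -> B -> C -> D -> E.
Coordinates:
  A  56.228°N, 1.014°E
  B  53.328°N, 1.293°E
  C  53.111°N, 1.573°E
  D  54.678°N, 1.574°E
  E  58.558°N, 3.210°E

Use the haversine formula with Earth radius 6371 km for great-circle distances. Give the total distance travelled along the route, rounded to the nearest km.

Leg distances:
A→B: 323.0 km  (cumulative 323.0 km)
B→C: 30.5 km  (cumulative 353.5 km)
C→D: 174.2 km  (cumulative 527.7 km)
D→E: 442.9 km  (cumulative 970.6 km)
Total route length ≈ 971 km.

971 km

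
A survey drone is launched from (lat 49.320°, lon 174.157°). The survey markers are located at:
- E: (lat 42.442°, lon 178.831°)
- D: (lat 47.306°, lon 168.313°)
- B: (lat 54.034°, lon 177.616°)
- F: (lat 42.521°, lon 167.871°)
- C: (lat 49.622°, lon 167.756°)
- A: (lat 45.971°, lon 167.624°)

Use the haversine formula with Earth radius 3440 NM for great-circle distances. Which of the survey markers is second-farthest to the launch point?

E

Distances from the launch point ((lat 49.320°, lon 174.157°)):
F: 485.0 NM
E: 456.6 NM
A: 331.9 NM
B: 310.9 NM
D: 262.7 NM
C: 250.3 NM
The second-farthest is E at 456.6 NM.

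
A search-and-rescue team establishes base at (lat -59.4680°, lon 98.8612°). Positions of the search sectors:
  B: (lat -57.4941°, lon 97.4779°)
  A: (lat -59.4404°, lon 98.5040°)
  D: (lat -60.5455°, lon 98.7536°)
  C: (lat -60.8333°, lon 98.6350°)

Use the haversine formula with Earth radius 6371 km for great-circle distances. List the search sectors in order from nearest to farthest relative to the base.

Distance from the base at (lat -59.4680°, lon 98.8612°) to each:
A (lat -59.4404°, lon 98.5040°): 20.4 km
D (lat -60.5455°, lon 98.7536°): 120.0 km
C (lat -60.8333°, lon 98.6350°): 152.3 km
B (lat -57.4941°, lon 97.4779°): 233.7 km

A, D, C, B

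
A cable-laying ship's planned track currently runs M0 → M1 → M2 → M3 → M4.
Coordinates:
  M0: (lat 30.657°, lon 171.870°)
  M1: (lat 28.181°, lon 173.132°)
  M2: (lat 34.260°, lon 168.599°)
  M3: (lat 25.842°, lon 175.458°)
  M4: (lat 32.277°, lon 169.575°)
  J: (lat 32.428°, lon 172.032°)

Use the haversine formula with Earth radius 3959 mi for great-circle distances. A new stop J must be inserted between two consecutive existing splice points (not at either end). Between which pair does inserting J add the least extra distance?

Added distance for inserting J between each consecutive pair:
M0–M1: 236.3 mi
M1–M2: 37.8 mi
M2–M3: 23.6 mi
M3–M4: 74.6 mi
Smallest added distance is 23.6 mi, inserting between M2 and M3.

between M2 and M3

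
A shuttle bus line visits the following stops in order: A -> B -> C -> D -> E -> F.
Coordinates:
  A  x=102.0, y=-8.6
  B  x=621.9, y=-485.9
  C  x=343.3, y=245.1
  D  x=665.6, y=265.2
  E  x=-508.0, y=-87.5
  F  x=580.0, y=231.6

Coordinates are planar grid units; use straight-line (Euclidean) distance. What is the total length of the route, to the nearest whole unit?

Leg distances:
A→B: 705.8  (cumulative 705.8)
B→C: 782.3  (cumulative 1488.1)
C→D: 322.9  (cumulative 1811.0)
D→E: 1225.5  (cumulative 3036.4)
E→F: 1133.8  (cumulative 4170.3)
Total route length ≈ 4170.

4170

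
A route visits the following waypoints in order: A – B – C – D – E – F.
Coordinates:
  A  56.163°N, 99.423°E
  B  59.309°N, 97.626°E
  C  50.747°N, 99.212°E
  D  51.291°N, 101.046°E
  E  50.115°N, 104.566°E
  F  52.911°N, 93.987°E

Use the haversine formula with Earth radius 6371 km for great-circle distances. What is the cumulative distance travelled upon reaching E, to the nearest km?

Leg distances:
A→B: 365.7 km  (cumulative 365.7 km)
B→C: 957.3 km  (cumulative 1323.0 km)
C→D: 141.8 km  (cumulative 1464.8 km)
D→E: 280.2 km  (cumulative 1745.1 km)
Cumulative distance at E ≈ 1745 km.

1745 km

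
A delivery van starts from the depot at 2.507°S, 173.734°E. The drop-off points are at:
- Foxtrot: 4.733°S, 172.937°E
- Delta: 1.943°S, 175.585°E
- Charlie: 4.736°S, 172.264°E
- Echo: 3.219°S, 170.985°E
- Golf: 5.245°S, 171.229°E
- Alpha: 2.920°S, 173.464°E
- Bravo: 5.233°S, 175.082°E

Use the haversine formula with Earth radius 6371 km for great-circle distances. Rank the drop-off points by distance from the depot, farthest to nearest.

Golf, Bravo, Echo, Charlie, Foxtrot, Delta, Alpha

Computing each great-circle distance from 2.507°S, 173.734°E:
Golf 5.245°S, 171.229°E: 412.2 km
Bravo 5.233°S, 175.082°E: 338.0 km
Echo 3.219°S, 170.985°E: 315.4 km
Charlie 4.736°S, 172.264°E: 296.7 km
Foxtrot 4.733°S, 172.937°E: 262.8 km
Delta 1.943°S, 175.585°E: 215.0 km
Alpha 2.920°S, 173.464°E: 54.8 km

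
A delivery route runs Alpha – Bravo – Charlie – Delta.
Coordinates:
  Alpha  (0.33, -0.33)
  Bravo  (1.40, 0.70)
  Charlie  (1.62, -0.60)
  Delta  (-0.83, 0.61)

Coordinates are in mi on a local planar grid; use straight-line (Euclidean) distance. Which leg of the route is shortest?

Bravo–Charlie

Leg distances:
Alpha→Bravo: 1.5 mi
Bravo→Charlie: 1.3 mi
Charlie→Delta: 2.7 mi
The shortest leg is Bravo–Charlie at 1.3 mi.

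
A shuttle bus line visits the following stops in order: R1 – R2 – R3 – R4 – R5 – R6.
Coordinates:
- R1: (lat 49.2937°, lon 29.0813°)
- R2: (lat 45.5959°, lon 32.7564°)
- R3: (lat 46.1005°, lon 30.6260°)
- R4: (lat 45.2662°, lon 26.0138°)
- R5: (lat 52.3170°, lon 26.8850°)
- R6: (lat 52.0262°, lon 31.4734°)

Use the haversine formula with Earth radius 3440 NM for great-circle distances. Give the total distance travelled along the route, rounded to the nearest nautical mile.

Leg distances:
R1→R2: 267.4 NM  (cumulative 267.4 NM)
R2→R3: 94.1 NM  (cumulative 361.5 NM)
R3→R4: 199.8 NM  (cumulative 561.3 NM)
R4→R5: 424.7 NM  (cumulative 986.1 NM)
R5→R6: 169.8 NM  (cumulative 1155.9 NM)
Total route length ≈ 1156 NM.

1156 NM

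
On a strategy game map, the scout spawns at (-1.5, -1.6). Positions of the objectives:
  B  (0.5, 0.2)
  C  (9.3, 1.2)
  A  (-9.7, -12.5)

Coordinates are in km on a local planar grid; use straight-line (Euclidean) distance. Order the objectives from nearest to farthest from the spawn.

Distance from the spawn at (-1.5, -1.6) to each:
B (0.5, 0.2): 2.7 km
C (9.3, 1.2): 11.2 km
A (-9.7, -12.5): 13.6 km

B, C, A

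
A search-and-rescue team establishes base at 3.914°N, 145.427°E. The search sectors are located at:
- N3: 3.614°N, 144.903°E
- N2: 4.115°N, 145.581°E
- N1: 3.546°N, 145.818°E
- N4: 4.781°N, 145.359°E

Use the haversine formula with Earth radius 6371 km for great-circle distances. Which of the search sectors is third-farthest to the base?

N1

Distance to each, sorted:
N4: 96.7 km
N3: 67.0 km
N1: 59.6 km
N2: 28.1 km
The third-farthest is N1 at 59.6 km.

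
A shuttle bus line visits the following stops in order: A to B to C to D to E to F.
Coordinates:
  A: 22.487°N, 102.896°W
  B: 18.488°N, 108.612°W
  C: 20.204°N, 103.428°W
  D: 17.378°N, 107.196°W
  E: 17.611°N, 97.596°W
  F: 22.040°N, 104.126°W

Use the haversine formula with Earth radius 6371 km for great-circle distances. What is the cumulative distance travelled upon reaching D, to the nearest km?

1825 km

Leg distances:
A→B: 743.0 km  (cumulative 743.0 km)
B→C: 576.3 km  (cumulative 1319.3 km)
C→D: 506.0 km  (cumulative 1825.3 km)
Cumulative distance at D ≈ 1825 km.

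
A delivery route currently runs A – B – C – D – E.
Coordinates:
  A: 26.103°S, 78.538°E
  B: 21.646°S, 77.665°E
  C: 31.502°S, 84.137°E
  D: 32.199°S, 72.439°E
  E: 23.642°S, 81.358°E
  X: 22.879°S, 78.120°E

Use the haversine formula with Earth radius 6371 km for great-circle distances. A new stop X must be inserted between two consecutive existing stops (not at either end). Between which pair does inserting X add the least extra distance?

between A and B

Added distance for inserting X between each consecutive pair:
A–B: 2.4 km
B–C: 2.6 km
C–D: 1198.3 km
D–E: 226.6 km
Smallest added distance is 2.4 km, inserting between A and B.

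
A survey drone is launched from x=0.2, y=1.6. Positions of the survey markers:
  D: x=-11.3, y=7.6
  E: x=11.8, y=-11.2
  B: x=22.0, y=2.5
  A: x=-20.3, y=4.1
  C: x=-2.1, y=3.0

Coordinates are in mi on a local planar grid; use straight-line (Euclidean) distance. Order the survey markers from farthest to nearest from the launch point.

B, A, E, D, C

Distance from the launch point at x=0.2, y=1.6 to each:
B x=22.0, y=2.5: 21.8 mi
A x=-20.3, y=4.1: 20.7 mi
E x=11.8, y=-11.2: 17.3 mi
D x=-11.3, y=7.6: 13.0 mi
C x=-2.1, y=3.0: 2.7 mi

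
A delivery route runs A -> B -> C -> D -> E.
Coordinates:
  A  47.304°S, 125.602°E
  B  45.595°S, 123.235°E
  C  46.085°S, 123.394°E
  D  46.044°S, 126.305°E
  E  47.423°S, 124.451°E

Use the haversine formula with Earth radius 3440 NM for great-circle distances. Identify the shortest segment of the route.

Leg distances:
A→B: 141.8 NM
B→C: 30.2 NM
C→D: 121.3 NM
D→E: 112.6 NM
The shortest leg is B–C at 30.2 NM.

B–C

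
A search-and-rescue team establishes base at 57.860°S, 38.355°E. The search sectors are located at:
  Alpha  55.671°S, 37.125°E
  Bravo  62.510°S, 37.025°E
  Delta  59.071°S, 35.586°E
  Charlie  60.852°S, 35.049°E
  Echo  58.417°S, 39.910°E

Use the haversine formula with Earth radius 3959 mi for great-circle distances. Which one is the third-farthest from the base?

Distances from the base (57.860°S, 38.355°E):
Bravo: 324.5 mi
Charlie: 237.2 mi
Alpha: 158.3 mi
Delta: 130.4 mi
Echo: 68.5 mi
The third-farthest is Alpha at 158.3 mi.

Alpha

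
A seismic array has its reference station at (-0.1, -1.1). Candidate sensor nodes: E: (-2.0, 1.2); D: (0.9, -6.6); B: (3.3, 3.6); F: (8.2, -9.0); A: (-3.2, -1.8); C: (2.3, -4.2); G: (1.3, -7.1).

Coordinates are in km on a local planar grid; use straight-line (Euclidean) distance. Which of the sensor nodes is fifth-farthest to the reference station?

Distances from the reference station ((-0.1, -1.1)):
F: 11.5 km
G: 6.2 km
B: 5.8 km
D: 5.6 km
C: 3.9 km
A: 3.2 km
E: 3.0 km
The fifth-farthest is C at 3.9 km.

C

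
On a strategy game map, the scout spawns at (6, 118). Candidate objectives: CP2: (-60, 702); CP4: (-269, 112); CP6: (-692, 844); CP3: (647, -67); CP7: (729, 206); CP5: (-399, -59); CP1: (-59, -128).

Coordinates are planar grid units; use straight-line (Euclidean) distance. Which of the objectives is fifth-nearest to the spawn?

CP3

Distances from the spawn ((6, 118)):
CP1: 254.4
CP4: 275.1
CP5: 442.0
CP2: 587.7
CP3: 667.2
CP7: 728.3
CP6: 1007.1
The fifth-nearest is CP3 at 667.2.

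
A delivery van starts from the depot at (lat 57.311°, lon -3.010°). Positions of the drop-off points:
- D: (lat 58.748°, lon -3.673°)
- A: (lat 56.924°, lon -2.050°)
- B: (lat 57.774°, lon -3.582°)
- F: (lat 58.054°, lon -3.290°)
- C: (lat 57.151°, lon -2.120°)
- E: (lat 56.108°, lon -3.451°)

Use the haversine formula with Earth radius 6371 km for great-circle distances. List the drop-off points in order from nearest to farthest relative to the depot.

Distances from the depot:
C (lat 57.151°, lon -2.120°): 56.4 km
B (lat 57.774°, lon -3.582°): 61.8 km
A (lat 56.924°, lon -2.050°): 72.2 km
F (lat 58.054°, lon -3.290°): 84.3 km
E (lat 56.108°, lon -3.451°): 136.4 km
D (lat 58.748°, lon -3.673°): 164.5 km

C, B, A, F, E, D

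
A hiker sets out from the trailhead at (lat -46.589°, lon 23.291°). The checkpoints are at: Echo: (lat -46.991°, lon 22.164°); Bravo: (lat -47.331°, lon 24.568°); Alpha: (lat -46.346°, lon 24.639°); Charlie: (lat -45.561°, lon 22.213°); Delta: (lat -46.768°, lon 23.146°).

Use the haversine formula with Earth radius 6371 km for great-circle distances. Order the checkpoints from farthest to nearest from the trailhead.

Computing each great-circle distance from (lat -46.589°, lon 23.291°):
Charlie (lat -45.561°, lon 22.213°): 141.4 km
Bravo (lat -47.331°, lon 24.568°): 127.3 km
Alpha (lat -46.346°, lon 24.639°): 106.7 km
Echo (lat -46.991°, lon 22.164°): 96.7 km
Delta (lat -46.768°, lon 23.146°): 22.8 km

Charlie, Bravo, Alpha, Echo, Delta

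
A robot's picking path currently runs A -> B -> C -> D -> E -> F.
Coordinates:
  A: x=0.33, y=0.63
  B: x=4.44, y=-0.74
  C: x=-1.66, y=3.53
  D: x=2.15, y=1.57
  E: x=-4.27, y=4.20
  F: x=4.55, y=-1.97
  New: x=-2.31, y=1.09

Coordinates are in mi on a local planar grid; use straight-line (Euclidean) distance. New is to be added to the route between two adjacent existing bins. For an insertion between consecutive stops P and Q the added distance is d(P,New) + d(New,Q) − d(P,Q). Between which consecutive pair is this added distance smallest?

Added distance for inserting New between each consecutive pair:
A–B: 5.3 mi
B–C: 2.1 mi
C–D: 2.7 mi
D–E: 1.2 mi
E–F: 0.4 mi
Smallest added distance is 0.4 mi, inserting between E and F.

between E and F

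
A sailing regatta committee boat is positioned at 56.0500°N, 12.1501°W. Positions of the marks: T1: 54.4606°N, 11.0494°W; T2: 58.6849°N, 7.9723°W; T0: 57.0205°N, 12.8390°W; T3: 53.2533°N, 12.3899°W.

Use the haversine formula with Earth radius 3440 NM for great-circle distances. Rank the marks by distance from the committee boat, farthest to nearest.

Distance from the committee boat at 56.0500°N, 12.1501°W to each:
T2 58.6849°N, 7.9723°W: 208.1 NM
T3 53.2533°N, 12.3899°W: 168.1 NM
T1 54.4606°N, 11.0494°W: 102.6 NM
T0 57.0205°N, 12.8390°W: 62.6 NM

T2, T3, T1, T0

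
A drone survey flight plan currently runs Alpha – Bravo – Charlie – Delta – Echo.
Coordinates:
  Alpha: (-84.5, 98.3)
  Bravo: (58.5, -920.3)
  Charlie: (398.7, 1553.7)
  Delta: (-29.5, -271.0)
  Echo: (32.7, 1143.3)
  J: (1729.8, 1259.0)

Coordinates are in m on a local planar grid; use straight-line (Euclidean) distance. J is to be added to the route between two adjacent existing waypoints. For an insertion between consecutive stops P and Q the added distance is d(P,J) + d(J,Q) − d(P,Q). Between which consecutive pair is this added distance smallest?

between Bravo and Charlie

Added distance for inserting J between each consecutive pair:
Alpha–Bravo: 3871.6 m
Bravo–Charlie: 1612.4 m
Charlie–Delta: 1820.6 m
Delta–Echo: 2616.9 m
Smallest added distance is 1612.4 m, inserting between Bravo and Charlie.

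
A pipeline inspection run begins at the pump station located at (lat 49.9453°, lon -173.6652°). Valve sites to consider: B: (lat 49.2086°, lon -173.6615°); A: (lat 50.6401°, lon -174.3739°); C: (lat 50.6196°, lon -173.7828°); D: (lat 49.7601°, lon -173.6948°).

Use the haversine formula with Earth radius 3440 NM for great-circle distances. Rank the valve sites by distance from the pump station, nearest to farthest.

Distances from the pump station:
D (lat 49.7601°, lon -173.6948°): 11.2 NM
C (lat 50.6196°, lon -173.7828°): 40.7 NM
B (lat 49.2086°, lon -173.6615°): 44.2 NM
A (lat 50.6401°, lon -174.3739°): 49.8 NM

D, C, B, A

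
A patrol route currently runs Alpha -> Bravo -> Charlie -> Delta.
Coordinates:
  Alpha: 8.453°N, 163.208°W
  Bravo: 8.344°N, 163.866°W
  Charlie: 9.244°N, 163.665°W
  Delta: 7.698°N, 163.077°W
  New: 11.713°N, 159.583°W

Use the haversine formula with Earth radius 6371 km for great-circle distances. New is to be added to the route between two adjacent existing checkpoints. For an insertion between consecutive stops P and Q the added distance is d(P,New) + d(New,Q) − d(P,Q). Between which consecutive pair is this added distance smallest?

Added distance for inserting New between each consecutive pair:
Alpha–Bravo: 1064.2 km
Bravo–Charlie: 1021.7 km
Charlie–Delta: 928.4 km
Smallest added distance is 928.4 km, inserting between Charlie and Delta.

between Charlie and Delta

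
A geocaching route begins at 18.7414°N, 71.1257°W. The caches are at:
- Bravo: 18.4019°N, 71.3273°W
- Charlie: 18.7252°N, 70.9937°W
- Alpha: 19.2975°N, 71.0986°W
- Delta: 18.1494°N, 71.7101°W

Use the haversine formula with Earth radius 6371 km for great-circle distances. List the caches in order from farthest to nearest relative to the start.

Computing each great-circle distance from 18.7414°N, 71.1257°W:
Delta 18.1494°N, 71.7101°W: 90.2 km
Alpha 19.2975°N, 71.0986°W: 61.9 km
Bravo 18.4019°N, 71.3273°W: 43.3 km
Charlie 18.7252°N, 70.9937°W: 14.0 km

Delta, Alpha, Bravo, Charlie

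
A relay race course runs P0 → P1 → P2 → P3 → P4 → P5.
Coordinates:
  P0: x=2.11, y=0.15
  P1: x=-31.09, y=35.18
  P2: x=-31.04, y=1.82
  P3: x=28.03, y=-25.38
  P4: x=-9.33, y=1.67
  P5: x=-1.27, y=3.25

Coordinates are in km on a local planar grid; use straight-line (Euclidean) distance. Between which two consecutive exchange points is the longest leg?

Leg distances:
P0→P1: 48.3 km
P1→P2: 33.4 km
P2→P3: 65.0 km
P3→P4: 46.1 km
P4→P5: 8.2 km
The longest leg is P2–P3 at 65.0 km.

P2–P3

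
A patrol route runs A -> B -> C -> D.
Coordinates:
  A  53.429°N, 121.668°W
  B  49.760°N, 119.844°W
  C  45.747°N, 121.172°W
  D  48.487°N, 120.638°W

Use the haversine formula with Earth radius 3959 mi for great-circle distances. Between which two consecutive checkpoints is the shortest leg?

Leg distances:
A→B: 265.3 mi
B→C: 284.1 mi
C→D: 191.0 mi
The shortest leg is C–D at 191.0 mi.

C–D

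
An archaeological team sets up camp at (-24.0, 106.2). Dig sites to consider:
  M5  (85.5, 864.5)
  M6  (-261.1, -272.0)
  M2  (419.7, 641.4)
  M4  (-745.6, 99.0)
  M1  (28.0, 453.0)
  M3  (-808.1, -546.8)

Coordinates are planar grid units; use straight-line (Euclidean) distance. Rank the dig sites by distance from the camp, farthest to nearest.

M3, M5, M4, M2, M6, M1

Distance from the camp at (-24.0, 106.2) to each:
M3 (-808.1, -546.8): 1020.4
M5 (85.5, 864.5): 766.2
M4 (-745.6, 99.0): 721.6
M2 (419.7, 641.4): 695.2
M6 (-261.1, -272.0): 446.4
M1 (28.0, 453.0): 350.7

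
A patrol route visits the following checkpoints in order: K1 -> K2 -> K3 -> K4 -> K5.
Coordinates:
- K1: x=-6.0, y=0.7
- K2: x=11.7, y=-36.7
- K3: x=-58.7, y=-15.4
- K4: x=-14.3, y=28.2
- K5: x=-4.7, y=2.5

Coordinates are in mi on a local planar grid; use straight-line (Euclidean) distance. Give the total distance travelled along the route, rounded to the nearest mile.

Leg distances:
K1→K2: 41.4 mi  (cumulative 41.4 mi)
K2→K3: 73.6 mi  (cumulative 114.9 mi)
K3→K4: 62.2 mi  (cumulative 177.2 mi)
K4→K5: 27.4 mi  (cumulative 204.6 mi)
Total route length ≈ 205 mi.

205 mi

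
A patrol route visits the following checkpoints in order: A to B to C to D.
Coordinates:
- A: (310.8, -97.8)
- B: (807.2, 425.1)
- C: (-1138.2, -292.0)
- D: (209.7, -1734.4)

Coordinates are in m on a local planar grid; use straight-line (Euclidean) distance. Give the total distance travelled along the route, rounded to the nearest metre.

Leg distances:
A→B: 721.0 m  (cumulative 721.0 m)
B→C: 2073.4 m  (cumulative 2794.4 m)
C→D: 1974.2 m  (cumulative 4768.5 m)
Total route length ≈ 4769 m.

4769 m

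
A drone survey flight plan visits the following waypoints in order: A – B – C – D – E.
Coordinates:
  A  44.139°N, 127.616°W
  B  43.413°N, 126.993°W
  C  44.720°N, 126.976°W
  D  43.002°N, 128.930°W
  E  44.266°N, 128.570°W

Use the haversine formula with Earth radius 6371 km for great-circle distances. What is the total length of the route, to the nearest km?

Leg distances:
A→B: 95.0 km  (cumulative 95.0 km)
B→C: 145.3 km  (cumulative 240.3 km)
C→D: 247.0 km  (cumulative 487.3 km)
D→E: 143.5 km  (cumulative 630.8 km)
Total route length ≈ 631 km.

631 km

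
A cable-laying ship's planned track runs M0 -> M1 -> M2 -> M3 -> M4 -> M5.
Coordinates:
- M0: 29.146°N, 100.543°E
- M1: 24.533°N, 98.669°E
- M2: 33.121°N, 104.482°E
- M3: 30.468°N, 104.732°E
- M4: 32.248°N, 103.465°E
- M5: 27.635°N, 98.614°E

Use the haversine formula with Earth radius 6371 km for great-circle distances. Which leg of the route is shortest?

Leg distances:
M0→M1: 545.6 km
M1→M2: 1109.7 km
M2→M3: 295.9 km
M3→M4: 231.6 km
M4→M5: 693.8 km
The shortest leg is M3–M4 at 231.6 km.

M3–M4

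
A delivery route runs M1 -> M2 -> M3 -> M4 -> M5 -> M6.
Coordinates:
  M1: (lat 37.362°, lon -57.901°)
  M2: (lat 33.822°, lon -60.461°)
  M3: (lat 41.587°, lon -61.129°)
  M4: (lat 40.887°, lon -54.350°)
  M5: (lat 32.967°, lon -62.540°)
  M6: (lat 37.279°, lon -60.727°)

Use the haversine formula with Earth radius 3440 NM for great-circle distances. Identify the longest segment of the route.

Leg distances:
M1→M2: 246.5 NM
M2→M3: 467.3 NM
M3→M4: 308.9 NM
M4→M5: 616.3 NM
M5→M6: 273.8 NM
The longest leg is M4–M5 at 616.3 NM.

M4–M5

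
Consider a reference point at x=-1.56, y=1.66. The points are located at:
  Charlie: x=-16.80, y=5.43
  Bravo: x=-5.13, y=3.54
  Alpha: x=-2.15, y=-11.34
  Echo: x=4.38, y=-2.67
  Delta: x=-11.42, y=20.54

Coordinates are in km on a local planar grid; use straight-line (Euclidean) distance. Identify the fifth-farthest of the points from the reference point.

Distances from the reference point (x=-1.56, y=1.66):
Delta: 21.3 km
Charlie: 15.7 km
Alpha: 13.0 km
Echo: 7.4 km
Bravo: 4.0 km
The fifth-farthest is Bravo at 4.0 km.

Bravo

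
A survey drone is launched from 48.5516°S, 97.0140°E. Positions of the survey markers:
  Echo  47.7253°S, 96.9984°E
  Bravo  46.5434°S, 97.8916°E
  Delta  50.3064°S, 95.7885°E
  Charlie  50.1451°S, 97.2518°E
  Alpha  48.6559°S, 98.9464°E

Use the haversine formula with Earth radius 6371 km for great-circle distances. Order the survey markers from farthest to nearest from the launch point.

Bravo, Delta, Charlie, Alpha, Echo

Distance from the launch point at 48.5516°S, 97.0140°E to each:
Bravo 46.5434°S, 97.8916°E: 232.8 km
Delta 50.3064°S, 95.7885°E: 214.3 km
Charlie 50.1451°S, 97.2518°E: 178.0 km
Alpha 48.6559°S, 98.9464°E: 142.6 km
Echo 47.7253°S, 96.9984°E: 91.9 km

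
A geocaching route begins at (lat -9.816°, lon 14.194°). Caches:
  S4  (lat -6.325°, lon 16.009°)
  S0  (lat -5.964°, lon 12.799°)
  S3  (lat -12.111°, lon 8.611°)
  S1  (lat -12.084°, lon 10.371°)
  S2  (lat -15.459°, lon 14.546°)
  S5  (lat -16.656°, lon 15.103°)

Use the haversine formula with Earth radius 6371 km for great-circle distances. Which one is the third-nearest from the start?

S1

Distance to each, sorted:
S4: 436.6 km
S0: 455.0 km
S1: 487.6 km
S2: 628.6 km
S3: 660.7 km
S5: 766.9 km
The third-nearest is S1 at 487.6 km.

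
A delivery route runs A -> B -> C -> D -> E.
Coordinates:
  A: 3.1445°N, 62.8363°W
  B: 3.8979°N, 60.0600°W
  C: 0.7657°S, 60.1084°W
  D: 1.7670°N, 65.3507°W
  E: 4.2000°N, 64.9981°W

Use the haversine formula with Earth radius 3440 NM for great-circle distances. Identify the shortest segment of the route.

D–E

Leg distances:
A→B: 172.4 NM
B→C: 280.0 NM
C→D: 349.5 NM
D→E: 147.6 NM
The shortest leg is D–E at 147.6 NM.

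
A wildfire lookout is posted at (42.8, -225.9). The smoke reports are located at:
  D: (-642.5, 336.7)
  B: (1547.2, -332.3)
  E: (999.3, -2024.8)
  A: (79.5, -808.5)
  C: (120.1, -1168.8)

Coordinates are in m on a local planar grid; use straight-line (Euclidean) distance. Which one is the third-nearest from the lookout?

C

Distance to each, sorted:
A: 583.8 m
D: 886.7 m
C: 946.1 m
B: 1508.2 m
E: 2037.4 m
The third-nearest is C at 946.1 m.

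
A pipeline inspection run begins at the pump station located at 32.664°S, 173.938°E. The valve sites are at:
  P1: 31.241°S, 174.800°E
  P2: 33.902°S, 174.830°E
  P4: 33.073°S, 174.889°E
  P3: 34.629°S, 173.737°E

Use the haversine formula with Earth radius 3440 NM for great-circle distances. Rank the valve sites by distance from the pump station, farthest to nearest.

P3, P1, P2, P4

Distances from the pump station:
P3 34.629°S, 173.737°E: 118.4 NM
P1 31.241°S, 174.800°E: 96.1 NM
P2 33.902°S, 174.830°E: 86.8 NM
P4 33.073°S, 174.889°E: 53.9 NM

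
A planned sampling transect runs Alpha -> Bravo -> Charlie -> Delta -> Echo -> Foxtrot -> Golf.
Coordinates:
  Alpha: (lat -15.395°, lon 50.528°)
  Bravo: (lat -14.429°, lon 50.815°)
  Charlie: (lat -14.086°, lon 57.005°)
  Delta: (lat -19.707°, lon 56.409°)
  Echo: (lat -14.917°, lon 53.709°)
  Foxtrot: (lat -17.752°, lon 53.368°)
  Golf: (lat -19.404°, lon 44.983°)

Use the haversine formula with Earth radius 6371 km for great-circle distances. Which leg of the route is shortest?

Leg distances:
Alpha→Bravo: 111.8 km
Bravo→Charlie: 668.2 km
Charlie→Delta: 628.2 km
Delta→Echo: 604.8 km
Echo→Foxtrot: 317.3 km
Foxtrot→Golf: 902.6 km
The shortest leg is Alpha–Bravo at 111.8 km.

Alpha–Bravo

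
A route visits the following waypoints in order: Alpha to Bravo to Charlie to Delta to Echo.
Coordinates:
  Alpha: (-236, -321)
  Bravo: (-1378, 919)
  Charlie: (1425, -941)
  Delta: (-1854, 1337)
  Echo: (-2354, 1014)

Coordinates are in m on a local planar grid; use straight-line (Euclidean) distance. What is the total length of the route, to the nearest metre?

9638 m

Leg distances:
Alpha→Bravo: 1685.8 m  (cumulative 1685.8 m)
Bravo→Charlie: 3364.0 m  (cumulative 5049.7 m)
Charlie→Delta: 3992.6 m  (cumulative 9042.4 m)
Delta→Echo: 595.3 m  (cumulative 9637.6 m)
Total route length ≈ 9638 m.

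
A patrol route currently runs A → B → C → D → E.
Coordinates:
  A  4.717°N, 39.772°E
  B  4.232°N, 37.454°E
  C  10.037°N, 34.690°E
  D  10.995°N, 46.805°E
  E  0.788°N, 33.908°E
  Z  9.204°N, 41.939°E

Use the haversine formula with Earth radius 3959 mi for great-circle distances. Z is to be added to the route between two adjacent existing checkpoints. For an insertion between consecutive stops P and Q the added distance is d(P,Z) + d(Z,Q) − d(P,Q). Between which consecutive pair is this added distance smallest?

Added distance for inserting Z between each consecutive pair:
A–B: 641.8 mi
B–C: 514.8 mi
C–D: 24.9 mi
D–E: 23.6 mi
Smallest added distance is 23.6 mi, inserting between D and E.

between D and E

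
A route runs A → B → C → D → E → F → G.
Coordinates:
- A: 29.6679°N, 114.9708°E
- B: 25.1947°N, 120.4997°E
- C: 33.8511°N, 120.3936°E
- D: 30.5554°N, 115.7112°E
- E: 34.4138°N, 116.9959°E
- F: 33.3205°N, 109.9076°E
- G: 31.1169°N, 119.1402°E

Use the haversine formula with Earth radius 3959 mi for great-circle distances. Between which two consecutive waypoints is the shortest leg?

D–E

Leg distances:
A→B: 458.7 mi
B→C: 598.2 mi
C→D: 356.0 mi
D→E: 276.9 mi
E→F: 413.5 mi
F→G: 560.6 mi
The shortest leg is D–E at 276.9 mi.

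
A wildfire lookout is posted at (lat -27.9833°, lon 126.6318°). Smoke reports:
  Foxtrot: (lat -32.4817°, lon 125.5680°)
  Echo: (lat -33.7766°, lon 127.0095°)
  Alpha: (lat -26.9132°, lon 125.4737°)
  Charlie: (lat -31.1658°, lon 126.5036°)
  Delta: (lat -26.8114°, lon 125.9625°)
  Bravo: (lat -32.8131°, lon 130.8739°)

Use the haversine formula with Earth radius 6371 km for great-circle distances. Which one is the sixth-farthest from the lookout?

Delta

Distance to each, sorted:
Bravo: 673.6 km
Echo: 645.2 km
Foxtrot: 510.5 km
Charlie: 354.1 km
Alpha: 165.0 km
Delta: 146.1 km
The sixth-farthest is Delta at 146.1 km.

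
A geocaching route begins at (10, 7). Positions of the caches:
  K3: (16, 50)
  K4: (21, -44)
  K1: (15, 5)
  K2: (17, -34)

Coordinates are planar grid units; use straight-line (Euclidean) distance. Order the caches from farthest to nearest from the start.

K4, K3, K2, K1

Computing each straight-line distance from (10, 7):
K4 (21, -44): 52.2
K3 (16, 50): 43.4
K2 (17, -34): 41.6
K1 (15, 5): 5.4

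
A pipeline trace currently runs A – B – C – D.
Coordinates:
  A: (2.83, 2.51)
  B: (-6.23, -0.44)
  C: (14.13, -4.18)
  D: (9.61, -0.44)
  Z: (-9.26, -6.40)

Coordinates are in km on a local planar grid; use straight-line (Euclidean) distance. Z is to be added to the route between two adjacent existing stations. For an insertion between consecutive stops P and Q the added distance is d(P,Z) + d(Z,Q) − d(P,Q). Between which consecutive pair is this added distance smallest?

Added distance for inserting Z between each consecutive pair:
A–B: 12.2 km
B–C: 9.5 km
C–D: 37.4 km
Smallest added distance is 9.5 km, inserting between B and C.

between B and C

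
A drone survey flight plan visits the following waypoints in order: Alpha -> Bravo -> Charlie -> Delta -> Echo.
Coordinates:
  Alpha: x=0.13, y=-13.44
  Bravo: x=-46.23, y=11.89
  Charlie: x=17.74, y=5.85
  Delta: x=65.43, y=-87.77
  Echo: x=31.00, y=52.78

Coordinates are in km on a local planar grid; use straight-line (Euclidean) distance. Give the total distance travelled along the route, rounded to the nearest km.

Leg distances:
Alpha→Bravo: 52.8 km  (cumulative 52.8 km)
Bravo→Charlie: 64.3 km  (cumulative 117.1 km)
Charlie→Delta: 105.1 km  (cumulative 222.1 km)
Delta→Echo: 144.7 km  (cumulative 366.9 km)
Total route length ≈ 367 km.

367 km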